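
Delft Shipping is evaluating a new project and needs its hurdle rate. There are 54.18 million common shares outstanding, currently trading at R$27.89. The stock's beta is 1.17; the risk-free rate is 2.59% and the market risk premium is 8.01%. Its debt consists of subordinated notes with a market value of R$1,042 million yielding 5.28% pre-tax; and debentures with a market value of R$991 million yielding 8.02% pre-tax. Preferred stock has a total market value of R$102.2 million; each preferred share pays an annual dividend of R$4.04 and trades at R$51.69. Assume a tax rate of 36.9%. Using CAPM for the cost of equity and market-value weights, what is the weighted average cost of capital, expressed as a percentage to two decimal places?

Cost of equity via CAPM: Re = 2.59% + 1.17 × 8.01% = 11.9617%.
Cost of preferred: Rp = 4.04 / 51.69 = 7.8158%.
Market value of equity E = 27.89 × 54.18m = 1511.0802m.
Total capital V = 1511.0802 + 102.2 + 1042 + 991 = 3646.2802.
Equity: weight = 1511.0802/3646.2802 = 0.4144; cost = 11.9617%.
Preferred: weight = 102.2/3646.2802 = 0.0280; cost = 7.8158%.
Subordinated notes: weight = 1042/3646.2802 = 0.2858; after-tax cost = 5.28% × (1 − 36.9%) = 3.3317%.
Debentures: weight = 991/3646.2802 = 0.2718; after-tax cost = 8.02% × (1 − 36.9%) = 5.0606%.
WACC = 0.4144 × 11.9617% + 0.0280 × 7.8158% + 0.2858 × 3.3317% + 0.2718 × 5.0606% = 7.5037%.

7.50%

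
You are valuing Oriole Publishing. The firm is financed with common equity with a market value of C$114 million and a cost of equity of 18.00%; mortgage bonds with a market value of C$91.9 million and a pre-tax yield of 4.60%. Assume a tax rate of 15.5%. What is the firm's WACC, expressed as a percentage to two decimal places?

Total capital V = 114 + 91.9 = 205.9.
Equity: weight = 114/205.9 = 0.5537; cost = 18%.
Mortgage bonds: weight = 91.9/205.9 = 0.4463; after-tax cost = 4.6% × (1 − 15.5%) = 3.8870%.
WACC = 0.5537 × 18.0000% + 0.4463 × 3.8870% = 11.7009%.

11.70%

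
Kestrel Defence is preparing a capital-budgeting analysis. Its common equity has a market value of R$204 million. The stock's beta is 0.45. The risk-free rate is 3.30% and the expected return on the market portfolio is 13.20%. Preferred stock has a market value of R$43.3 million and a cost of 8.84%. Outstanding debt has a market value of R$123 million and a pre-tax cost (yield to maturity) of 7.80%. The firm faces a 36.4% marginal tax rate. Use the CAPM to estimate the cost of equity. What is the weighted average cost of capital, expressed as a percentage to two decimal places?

Market risk premium = 13.2% − 3.3% = 9.9%.
Cost of equity via CAPM: Re = 3.3% + 0.45 × 9.9% = 7.7550%.
Total capital V = 204 + 43.3 + 123 = 370.3.
Equity: weight = 204/370.3 = 0.5509; cost = 7.755%.
Preferred: weight = 43.3/370.3 = 0.1169; cost = 8.84%.
Debt: weight = 123/370.3 = 0.3322; after-tax cost = 7.8% × (1 − 36.4%) = 4.9608%.
WACC = 0.5509 × 7.7550% + 0.1169 × 8.8400% + 0.3322 × 4.9608% = 6.9537%.

6.95%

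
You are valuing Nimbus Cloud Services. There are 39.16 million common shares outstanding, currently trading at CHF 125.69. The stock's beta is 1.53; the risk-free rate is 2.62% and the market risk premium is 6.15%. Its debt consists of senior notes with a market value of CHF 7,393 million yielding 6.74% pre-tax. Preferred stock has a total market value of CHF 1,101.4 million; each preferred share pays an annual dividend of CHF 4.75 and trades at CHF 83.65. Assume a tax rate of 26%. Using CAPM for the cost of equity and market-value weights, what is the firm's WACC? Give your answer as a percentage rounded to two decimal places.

Cost of equity via CAPM: Re = 2.62% + 1.53 × 6.15% = 12.0295%.
Cost of preferred: Rp = 4.75 / 83.65 = 5.6784%.
Market value of equity E = 125.69 × 39.16m = 4922.0204m.
Total capital V = 4922.0204 + 1101.4 + 7393 = 13416.4204.
Equity: weight = 4922.0204/13416.4204 = 0.3669; cost = 12.0295%.
Preferred: weight = 1101.4/13416.4204 = 0.0821; cost = 5.6784%.
Senior notes: weight = 7393/13416.4204 = 0.5510; after-tax cost = 6.74% × (1 − 26%) = 4.9876%.
WACC = 0.3669 × 12.0295% + 0.0821 × 5.6784% + 0.5510 × 4.9876% = 7.6277%.

7.63%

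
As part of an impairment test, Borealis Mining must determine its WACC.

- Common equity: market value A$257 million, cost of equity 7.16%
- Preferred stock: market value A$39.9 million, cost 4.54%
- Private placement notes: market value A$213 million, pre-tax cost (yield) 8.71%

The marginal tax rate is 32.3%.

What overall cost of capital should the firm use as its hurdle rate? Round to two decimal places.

6.43%

Total capital V = 257 + 39.9 + 213 = 509.9.
Equity: weight = 257/509.9 = 0.5040; cost = 7.16%.
Preferred: weight = 39.9/509.9 = 0.0783; cost = 4.54%.
Private placement notes: weight = 213/509.9 = 0.4177; after-tax cost = 8.71% × (1 − 32.3%) = 5.8967%.
WACC = 0.5040 × 7.1600% + 0.0783 × 4.5400% + 0.4177 × 5.8967% = 6.4273%.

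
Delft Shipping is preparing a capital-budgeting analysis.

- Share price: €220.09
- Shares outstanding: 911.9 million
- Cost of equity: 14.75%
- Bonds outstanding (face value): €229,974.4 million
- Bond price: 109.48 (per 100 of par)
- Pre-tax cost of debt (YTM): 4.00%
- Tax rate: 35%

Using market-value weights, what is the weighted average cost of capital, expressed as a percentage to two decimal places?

Market value of equity E = 220.09 × 911.9m = 200700.071m. Market value of debt D = 229974.4m × 109.48/100 = 251775.97312m.
Total capital V = 200700.071 + 251775.97312 = 452476.04412.
Equity: weight = 200700.071/452476.04412 = 0.4436; cost = 14.75%.
Bonds outstanding: weight = 251775.97312/452476.04412 = 0.5564; after-tax cost = 4% × (1 − 35%) = 2.6000%.
WACC = 0.4436 × 14.7500% + 0.5564 × 2.6000% = 7.9892%.

7.99%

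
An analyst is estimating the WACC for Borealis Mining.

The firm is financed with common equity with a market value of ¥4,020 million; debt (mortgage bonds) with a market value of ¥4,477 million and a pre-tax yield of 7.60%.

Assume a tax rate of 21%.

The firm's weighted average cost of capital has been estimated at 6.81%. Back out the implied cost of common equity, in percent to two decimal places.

7.71%

Total capital V = 4020 + 4477 = 8497.
Equity weight = 4020/8497 = 0.4731.
Mortgage bonds weight = 4477/8497 = 0.5269.
Debt contribution = 0.5269 × 7.6% × (1 − 21%) = 3.1635%.
Required equity contribution = 6.81% − 3.1635% = 3.6465%.
Re = 3.6465% / 0.4731 = 7.7076%.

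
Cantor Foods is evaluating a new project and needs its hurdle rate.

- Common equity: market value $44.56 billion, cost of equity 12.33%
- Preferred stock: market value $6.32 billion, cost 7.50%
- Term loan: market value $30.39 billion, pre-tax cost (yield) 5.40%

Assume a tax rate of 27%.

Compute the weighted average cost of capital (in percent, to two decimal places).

Total capital V = 44.56 + 6.32 + 30.39 = 81.27.
Equity: weight = 44.56/81.27 = 0.5483; cost = 12.33%.
Preferred: weight = 6.32/81.27 = 0.0778; cost = 7.5%.
Term loan: weight = 30.39/81.27 = 0.3739; after-tax cost = 5.4% × (1 − 27%) = 3.9420%.
WACC = 0.5483 × 12.3300% + 0.0778 × 7.5000% + 0.3739 × 3.9420% = 8.8178%.

8.82%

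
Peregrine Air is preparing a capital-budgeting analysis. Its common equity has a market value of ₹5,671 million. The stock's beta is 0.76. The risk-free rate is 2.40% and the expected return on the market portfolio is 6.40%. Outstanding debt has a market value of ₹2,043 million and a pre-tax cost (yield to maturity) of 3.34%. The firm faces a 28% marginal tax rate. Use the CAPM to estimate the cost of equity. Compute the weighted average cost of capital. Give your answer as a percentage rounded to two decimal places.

Market risk premium = 6.4% − 2.4% = 4.0%.
Cost of equity via CAPM: Re = 2.4% + 0.76 × 4.0% = 5.4400%.
Total capital V = 5671 + 2043 = 7714.
Equity: weight = 5671/7714 = 0.7352; cost = 5.44%.
Debt: weight = 2043/7714 = 0.2648; after-tax cost = 3.34% × (1 − 28%) = 2.4048%.
WACC = 0.7352 × 5.4400% + 0.2648 × 2.4048% = 4.6361%.

4.64%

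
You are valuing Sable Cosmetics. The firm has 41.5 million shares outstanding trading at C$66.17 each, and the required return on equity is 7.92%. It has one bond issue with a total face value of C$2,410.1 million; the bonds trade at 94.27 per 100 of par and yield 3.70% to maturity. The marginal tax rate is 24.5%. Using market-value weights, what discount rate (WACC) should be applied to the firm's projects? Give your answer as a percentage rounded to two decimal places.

5.60%

Market value of equity E = 66.17 × 41.5m = 2746.055m. Market value of debt D = 2410.1m × 94.27/100 = 2272.00127m.
Total capital V = 2746.055 + 2272.00127 = 5018.05627.
Equity: weight = 2746.055/5018.05627 = 0.5472; cost = 7.92%.
Bonds outstanding: weight = 2272.00127/5018.05627 = 0.4528; after-tax cost = 3.7% × (1 − 24.5%) = 2.7935%.
WACC = 0.5472 × 7.9200% + 0.4528 × 2.7935% = 5.5989%.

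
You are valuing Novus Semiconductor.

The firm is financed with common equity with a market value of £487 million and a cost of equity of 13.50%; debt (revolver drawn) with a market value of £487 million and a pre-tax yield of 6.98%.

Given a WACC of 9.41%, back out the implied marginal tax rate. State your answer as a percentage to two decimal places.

23.78%

Total capital V = 487 + 487 = 974.
Equity weight = 487/974 = 0.5000.
Revolver drawn weight = 487/974 = 0.5000.
Equity contribution = 0.5000 × 13.5% = 6.7500%.
Debt contribution must be 9.41% − 6.7500% = 2.6600%.
0.5000 × 6.98% × (1 − T) = 2.6600%  ⇒  (1 − T) = 0.7622.
T = 23.7822%.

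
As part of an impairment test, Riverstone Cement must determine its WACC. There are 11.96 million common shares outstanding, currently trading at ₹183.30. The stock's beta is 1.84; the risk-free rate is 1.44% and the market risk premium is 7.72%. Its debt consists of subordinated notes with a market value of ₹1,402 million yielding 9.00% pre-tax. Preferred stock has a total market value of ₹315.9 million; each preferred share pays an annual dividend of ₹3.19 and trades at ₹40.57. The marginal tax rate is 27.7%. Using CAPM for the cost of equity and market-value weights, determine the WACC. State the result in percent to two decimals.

11.74%

Cost of equity via CAPM: Re = 1.44% + 1.84 × 7.72% = 15.6448%.
Cost of preferred: Rp = 3.19 / 40.57 = 7.8630%.
Market value of equity E = 183.3 × 11.96m = 2192.268m.
Total capital V = 2192.268 + 315.9 + 1402 = 3910.168.
Equity: weight = 2192.268/3910.168 = 0.5607; cost = 15.6448%.
Preferred: weight = 315.9/3910.168 = 0.0808; cost = 7.863%.
Subordinated notes: weight = 1402/3910.168 = 0.3586; after-tax cost = 9% × (1 − 27.7%) = 6.5070%.
WACC = 0.5607 × 15.6448% + 0.0808 × 7.8630% + 0.3586 × 6.5070% = 11.7397%.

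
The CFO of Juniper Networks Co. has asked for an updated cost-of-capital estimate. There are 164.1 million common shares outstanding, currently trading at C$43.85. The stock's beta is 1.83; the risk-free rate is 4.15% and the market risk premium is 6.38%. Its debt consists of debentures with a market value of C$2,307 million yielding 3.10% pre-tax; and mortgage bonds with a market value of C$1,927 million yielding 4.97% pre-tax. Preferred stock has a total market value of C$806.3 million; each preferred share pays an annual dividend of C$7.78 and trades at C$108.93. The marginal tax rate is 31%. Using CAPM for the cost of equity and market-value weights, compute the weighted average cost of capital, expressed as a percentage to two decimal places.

10.72%

Cost of equity via CAPM: Re = 4.15% + 1.83 × 6.38% = 15.8254%.
Cost of preferred: Rp = 7.78 / 108.93 = 7.1422%.
Market value of equity E = 43.85 × 164.1m = 7195.785m.
Total capital V = 7195.785 + 806.3 + 2307 + 1927 = 12236.085.
Equity: weight = 7195.785/12236.085 = 0.5881; cost = 15.8254%.
Preferred: weight = 806.3/12236.085 = 0.0659; cost = 7.1422%.
Debentures: weight = 2307/12236.085 = 0.1885; after-tax cost = 3.1% × (1 − 31%) = 2.1390%.
Mortgage bonds: weight = 1927/12236.085 = 0.1575; after-tax cost = 4.97% × (1 − 31%) = 3.4293%.
WACC = 0.5881 × 15.8254% + 0.0659 × 7.1422% + 0.1885 × 2.1390% + 0.1575 × 3.4293% = 10.7206%.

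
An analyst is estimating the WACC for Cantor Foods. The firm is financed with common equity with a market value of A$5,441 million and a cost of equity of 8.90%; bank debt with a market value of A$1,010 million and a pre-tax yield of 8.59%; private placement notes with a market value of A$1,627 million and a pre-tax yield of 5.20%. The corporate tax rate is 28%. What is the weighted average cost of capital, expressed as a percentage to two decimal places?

Total capital V = 5441 + 1010 + 1627 = 8078.
Equity: weight = 5441/8078 = 0.6736; cost = 8.9%.
Bank debt: weight = 1010/8078 = 0.1250; after-tax cost = 8.59% × (1 − 28%) = 6.1848%.
Private placement notes: weight = 1627/8078 = 0.2014; after-tax cost = 5.2% × (1 − 28%) = 3.7440%.
WACC = 0.6736 × 8.9000% + 0.1250 × 6.1848% + 0.2014 × 3.7440% = 7.5220%.

7.52%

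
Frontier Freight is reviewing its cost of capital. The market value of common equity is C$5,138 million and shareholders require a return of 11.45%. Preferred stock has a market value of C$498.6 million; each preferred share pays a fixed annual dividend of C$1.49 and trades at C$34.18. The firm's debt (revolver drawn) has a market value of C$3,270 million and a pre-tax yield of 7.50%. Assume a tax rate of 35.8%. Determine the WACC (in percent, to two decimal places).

8.62%

Cost of preferred: Rp = 1.49 / 34.18 = 4.3593%.
Total capital V = 5138 + 498.6 + 3270 = 8906.6.
Equity: weight = 5138/8906.6 = 0.5769; cost = 11.45%.
Preferred: weight = 498.6/8906.6 = 0.0560; cost = 4.3593%.
Revolver drawn: weight = 3270/8906.6 = 0.3671; after-tax cost = 7.5% × (1 − 35.8%) = 4.8150%.
WACC = 0.5769 × 11.4500% + 0.0560 × 4.3593% + 0.3671 × 4.8150% = 8.6171%.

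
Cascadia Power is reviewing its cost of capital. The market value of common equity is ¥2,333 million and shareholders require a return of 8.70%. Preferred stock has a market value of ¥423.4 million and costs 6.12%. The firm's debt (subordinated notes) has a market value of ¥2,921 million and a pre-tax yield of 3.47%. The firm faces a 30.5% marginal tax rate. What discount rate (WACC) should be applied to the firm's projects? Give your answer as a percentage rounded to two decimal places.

5.27%

Total capital V = 2333 + 423.4 + 2921 = 5677.4.
Equity: weight = 2333/5677.4 = 0.4109; cost = 8.7%.
Preferred: weight = 423.4/5677.4 = 0.0746; cost = 6.12%.
Subordinated notes: weight = 2921/5677.4 = 0.5145; after-tax cost = 3.47% × (1 − 30.5%) = 2.4117%.
WACC = 0.4109 × 8.7000% + 0.0746 × 6.1200% + 0.5145 × 2.4117% = 5.2723%.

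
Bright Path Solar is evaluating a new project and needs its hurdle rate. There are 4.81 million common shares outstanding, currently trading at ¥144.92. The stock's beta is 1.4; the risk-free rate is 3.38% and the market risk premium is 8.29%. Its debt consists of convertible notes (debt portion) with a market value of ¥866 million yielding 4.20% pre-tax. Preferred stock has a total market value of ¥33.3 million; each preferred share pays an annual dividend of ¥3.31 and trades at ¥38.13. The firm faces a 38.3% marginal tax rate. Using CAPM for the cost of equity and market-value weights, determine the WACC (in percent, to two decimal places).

8.13%

Cost of equity via CAPM: Re = 3.38% + 1.4 × 8.29% = 14.9860%.
Cost of preferred: Rp = 3.31 / 38.13 = 8.6808%.
Market value of equity E = 144.92 × 4.81m = 697.0652m.
Total capital V = 697.0652 + 33.3 + 866 = 1596.3652.
Equity: weight = 697.0652/1596.3652 = 0.4367; cost = 14.986%.
Preferred: weight = 33.3/1596.3652 = 0.0209; cost = 8.6808%.
Convertible notes (debt portion): weight = 866/1596.3652 = 0.5425; after-tax cost = 4.2% × (1 − 38.3%) = 2.5914%.
WACC = 0.4367 × 14.9860% + 0.0209 × 8.6808% + 0.5425 × 2.5914% = 8.1306%.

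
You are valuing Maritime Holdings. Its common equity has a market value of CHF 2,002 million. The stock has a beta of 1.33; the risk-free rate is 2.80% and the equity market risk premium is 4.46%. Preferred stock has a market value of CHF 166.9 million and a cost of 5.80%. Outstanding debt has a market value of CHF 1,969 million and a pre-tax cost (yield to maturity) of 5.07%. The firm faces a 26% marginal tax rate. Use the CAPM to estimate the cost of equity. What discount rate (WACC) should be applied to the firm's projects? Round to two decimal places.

Cost of equity via CAPM: Re = 2.8% + 1.33 × 4.46% = 8.7318%.
Total capital V = 2002 + 166.9 + 1969 = 4137.9.
Equity: weight = 2002/4137.9 = 0.4838; cost = 8.7318%.
Preferred: weight = 166.9/4137.9 = 0.0403; cost = 5.8%.
Debt: weight = 1969/4137.9 = 0.4758; after-tax cost = 5.07% × (1 − 26%) = 3.7518%.
WACC = 0.4838 × 8.7318% + 0.0403 × 5.8000% + 0.4758 × 3.7518% = 6.2438%.

6.24%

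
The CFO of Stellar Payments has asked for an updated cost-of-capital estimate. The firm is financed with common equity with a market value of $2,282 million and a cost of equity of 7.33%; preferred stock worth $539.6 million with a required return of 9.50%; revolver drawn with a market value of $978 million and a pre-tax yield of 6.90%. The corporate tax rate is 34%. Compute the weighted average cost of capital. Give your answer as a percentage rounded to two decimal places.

6.92%

Total capital V = 2282 + 539.6 + 978 = 3799.6.
Equity: weight = 2282/3799.6 = 0.6006; cost = 7.33%.
Preferred: weight = 539.6/3799.6 = 0.1420; cost = 9.5%.
Revolver drawn: weight = 978/3799.6 = 0.2574; after-tax cost = 6.9% × (1 − 34%) = 4.5540%.
WACC = 0.6006 × 7.3300% + 0.1420 × 9.5000% + 0.2574 × 4.5540% = 6.9236%.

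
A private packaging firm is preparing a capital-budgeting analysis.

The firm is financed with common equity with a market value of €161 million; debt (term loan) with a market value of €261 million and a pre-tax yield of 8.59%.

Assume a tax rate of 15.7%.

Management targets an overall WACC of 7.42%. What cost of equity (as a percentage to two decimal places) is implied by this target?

7.71%

Total capital V = 161 + 261 = 422.
Equity weight = 161/422 = 0.3815.
Term loan weight = 261/422 = 0.6185.
Debt contribution = 0.6185 × 8.59% × (1 − 15.7%) = 4.4787%.
Required equity contribution = 7.42% − 4.4787% = 2.9413%.
Re = 2.9413% / 0.3815 = 7.7096%.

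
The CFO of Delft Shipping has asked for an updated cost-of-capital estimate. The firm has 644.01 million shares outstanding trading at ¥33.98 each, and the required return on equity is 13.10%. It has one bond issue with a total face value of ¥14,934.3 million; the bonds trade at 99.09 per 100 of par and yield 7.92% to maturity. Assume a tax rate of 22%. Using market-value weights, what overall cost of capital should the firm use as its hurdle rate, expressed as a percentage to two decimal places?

Market value of equity E = 33.98 × 644.01m = 21883.4598m. Market value of debt D = 14934.3m × 99.09/100 = 14798.39787m.
Total capital V = 21883.4598 + 14798.39787 = 36681.85767.
Equity: weight = 21883.4598/36681.85767 = 0.5966; cost = 13.1%.
Bonds outstanding: weight = 14798.39787/36681.85767 = 0.4034; after-tax cost = 7.92% × (1 − 22%) = 6.1776%.
WACC = 0.5966 × 13.1000% + 0.4034 × 6.1776% = 10.3073%.

10.31%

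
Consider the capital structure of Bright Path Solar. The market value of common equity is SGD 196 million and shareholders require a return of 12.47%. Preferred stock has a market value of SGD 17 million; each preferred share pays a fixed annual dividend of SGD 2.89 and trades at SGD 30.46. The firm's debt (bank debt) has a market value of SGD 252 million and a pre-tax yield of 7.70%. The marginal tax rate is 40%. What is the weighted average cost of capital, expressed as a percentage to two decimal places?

8.11%

Cost of preferred: Rp = 2.89 / 30.46 = 9.4879%.
Total capital V = 196 + 17 + 252 = 465.
Equity: weight = 196/465 = 0.4215; cost = 12.47%.
Preferred: weight = 17/465 = 0.0366; cost = 9.4879%.
Bank debt: weight = 252/465 = 0.5419; after-tax cost = 7.7% × (1 − 40%) = 4.6200%.
WACC = 0.4215 × 12.4700% + 0.0366 × 9.4879% + 0.5419 × 4.6200% = 8.1068%.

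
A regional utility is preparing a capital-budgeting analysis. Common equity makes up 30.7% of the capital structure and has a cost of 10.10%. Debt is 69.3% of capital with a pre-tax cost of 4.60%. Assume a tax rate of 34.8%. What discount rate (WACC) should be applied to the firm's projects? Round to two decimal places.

After-tax cost of debt = 4.6% × (1 − 34.8%) = 2.9992%.
WACC = 0.307 × 10.1000% + 0.693 × 2.9992% = 5.1791%.

5.18%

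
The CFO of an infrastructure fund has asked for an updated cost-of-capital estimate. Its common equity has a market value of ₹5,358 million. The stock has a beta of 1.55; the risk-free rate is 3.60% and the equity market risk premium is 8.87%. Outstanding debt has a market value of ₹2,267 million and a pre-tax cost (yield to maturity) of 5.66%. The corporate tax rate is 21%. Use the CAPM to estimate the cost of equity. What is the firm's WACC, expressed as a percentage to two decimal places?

Cost of equity via CAPM: Re = 3.6% + 1.55 × 8.87% = 17.3485%.
Total capital V = 5358 + 2267 = 7625.
Equity: weight = 5358/7625 = 0.7027; cost = 17.3485%.
Debt: weight = 2267/7625 = 0.2973; after-tax cost = 5.66% × (1 − 21%) = 4.4714%.
WACC = 0.7027 × 17.3485% + 0.2973 × 4.4714% = 13.5200%.

13.52%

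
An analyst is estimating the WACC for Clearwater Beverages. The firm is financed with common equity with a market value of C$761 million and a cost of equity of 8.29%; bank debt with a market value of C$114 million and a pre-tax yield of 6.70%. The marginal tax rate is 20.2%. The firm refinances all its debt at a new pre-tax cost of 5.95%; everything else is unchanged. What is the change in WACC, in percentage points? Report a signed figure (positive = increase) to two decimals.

Current WACC:
Total capital V = 761 + 114 = 875.
Equity: weight = 761/875 = 0.8697; cost = 8.29%.
Bank debt: weight = 114/875 = 0.1303; after-tax cost = 6.7% × (1 − 20.2%) = 5.3466%.
WACC = 0.8697 × 8.2900% + 0.1303 × 5.3466% = 7.9065%.
After the change:
Total capital V = 761 + 114 = 875.
Equity: weight = 761/875 = 0.8697; cost = 8.29%.
Bank debt: weight = 114/875 = 0.1303; after-tax cost = 5.95% × (1 − 20.2%) = 4.7481%.
WACC = 0.8697 × 8.2900% + 0.1303 × 4.7481% = 7.8285%.
Change in WACC = 7.8285% − 7.9065% = -0.0780 pp.

-0.08 pp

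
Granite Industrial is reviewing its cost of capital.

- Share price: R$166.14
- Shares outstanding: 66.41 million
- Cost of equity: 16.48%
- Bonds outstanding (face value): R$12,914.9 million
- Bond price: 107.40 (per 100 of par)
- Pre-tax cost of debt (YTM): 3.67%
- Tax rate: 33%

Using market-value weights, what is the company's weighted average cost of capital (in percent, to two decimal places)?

Market value of equity E = 166.14 × 66.41m = 11033.3574m. Market value of debt D = 12914.9m × 107.4/100 = 13870.6026m.
Total capital V = 11033.3574 + 13870.6026 = 24903.96.
Equity: weight = 11033.3574/24903.96 = 0.4430; cost = 16.48%.
Bonds outstanding: weight = 13870.6026/24903.96 = 0.5570; after-tax cost = 3.67% × (1 − 33%) = 2.4589%.
WACC = 0.4430 × 16.4800% + 0.5570 × 2.4589% = 8.6708%.

8.67%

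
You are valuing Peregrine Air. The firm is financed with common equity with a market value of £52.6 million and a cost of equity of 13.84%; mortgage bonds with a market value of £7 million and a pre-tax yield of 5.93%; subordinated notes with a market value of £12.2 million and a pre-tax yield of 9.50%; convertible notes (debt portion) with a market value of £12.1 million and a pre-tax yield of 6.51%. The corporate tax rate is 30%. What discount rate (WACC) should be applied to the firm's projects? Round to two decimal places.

10.65%

Total capital V = 52.6 + 7 + 12.2 + 12.1 = 83.9.
Equity: weight = 52.6/83.9 = 0.6269; cost = 13.84%.
Mortgage bonds: weight = 7/83.9 = 0.0834; after-tax cost = 5.93% × (1 − 30%) = 4.1510%.
Subordinated notes: weight = 12.2/83.9 = 0.1454; after-tax cost = 9.5% × (1 − 30%) = 6.6500%.
Convertible notes (debt portion): weight = 12.1/83.9 = 0.1442; after-tax cost = 6.51% × (1 − 30%) = 4.5570%.
WACC = 0.6269 × 13.8400% + 0.0834 × 4.1510% + 0.1454 × 6.6500% + 0.1442 × 4.5570% = 10.6473%.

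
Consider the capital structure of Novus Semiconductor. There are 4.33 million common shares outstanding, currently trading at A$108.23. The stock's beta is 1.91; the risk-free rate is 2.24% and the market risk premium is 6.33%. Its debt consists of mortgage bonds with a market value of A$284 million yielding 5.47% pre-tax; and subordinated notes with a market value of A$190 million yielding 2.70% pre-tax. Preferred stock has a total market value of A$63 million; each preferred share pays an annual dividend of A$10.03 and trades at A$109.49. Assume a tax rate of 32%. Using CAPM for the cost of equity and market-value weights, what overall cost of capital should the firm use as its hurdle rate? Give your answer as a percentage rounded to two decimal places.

8.65%

Cost of equity via CAPM: Re = 2.24% + 1.91 × 6.33% = 14.3303%.
Cost of preferred: Rp = 10.03 / 109.49 = 9.1607%.
Market value of equity E = 108.23 × 4.33m = 468.6359m.
Total capital V = 468.6359 + 63 + 284 + 190 = 1005.6359.
Equity: weight = 468.6359/1005.6359 = 0.4660; cost = 14.3303%.
Preferred: weight = 63/1005.6359 = 0.0626; cost = 9.1607%.
Mortgage bonds: weight = 284/1005.6359 = 0.2824; after-tax cost = 5.47% × (1 − 32%) = 3.7196%.
Subordinated notes: weight = 190/1005.6359 = 0.1889; after-tax cost = 2.7% × (1 − 32%) = 1.8360%.
WACC = 0.4660 × 14.3303% + 0.0626 × 9.1607% + 0.2824 × 3.7196% + 0.1889 × 1.8360% = 8.6493%.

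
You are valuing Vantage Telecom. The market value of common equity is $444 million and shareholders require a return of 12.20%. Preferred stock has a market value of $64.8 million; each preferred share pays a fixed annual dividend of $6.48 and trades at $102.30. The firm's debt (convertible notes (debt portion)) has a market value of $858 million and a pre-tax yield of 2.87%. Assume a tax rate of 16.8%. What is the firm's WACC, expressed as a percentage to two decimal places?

5.76%

Cost of preferred: Rp = 6.48 / 102.3 = 6.3343%.
Total capital V = 444 + 64.8 + 858 = 1366.8.
Equity: weight = 444/1366.8 = 0.3248; cost = 12.2%.
Preferred: weight = 64.8/1366.8 = 0.0474; cost = 6.3343%.
Convertible notes (debt portion): weight = 858/1366.8 = 0.6277; after-tax cost = 2.87% × (1 − 16.8%) = 2.3878%.
WACC = 0.3248 × 12.2000% + 0.0474 × 6.3343% + 0.6277 × 2.3878% = 5.7624%.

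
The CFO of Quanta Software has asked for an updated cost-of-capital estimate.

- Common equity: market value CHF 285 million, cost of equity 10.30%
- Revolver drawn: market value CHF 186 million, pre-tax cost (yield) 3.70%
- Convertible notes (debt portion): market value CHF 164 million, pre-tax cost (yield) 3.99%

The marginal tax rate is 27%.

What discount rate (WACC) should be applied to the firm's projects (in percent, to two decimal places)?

6.17%

Total capital V = 285 + 186 + 164 = 635.
Equity: weight = 285/635 = 0.4488; cost = 10.3%.
Revolver drawn: weight = 186/635 = 0.2929; after-tax cost = 3.7% × (1 − 27%) = 2.7010%.
Convertible notes (debt portion): weight = 164/635 = 0.2583; after-tax cost = 3.99% × (1 − 27%) = 2.9127%.
WACC = 0.4488 × 10.3000% + 0.2929 × 2.7010% + 0.2583 × 2.9127% = 6.1663%.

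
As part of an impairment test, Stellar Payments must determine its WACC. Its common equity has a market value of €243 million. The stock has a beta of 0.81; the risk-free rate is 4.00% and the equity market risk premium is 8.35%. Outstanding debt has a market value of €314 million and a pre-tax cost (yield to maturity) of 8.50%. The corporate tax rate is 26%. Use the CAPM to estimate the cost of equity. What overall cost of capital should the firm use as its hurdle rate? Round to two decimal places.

8.24%

Cost of equity via CAPM: Re = 4.0% + 0.81 × 8.35% = 10.7635%.
Total capital V = 243 + 314 = 557.
Equity: weight = 243/557 = 0.4363; cost = 10.7635%.
Debt: weight = 314/557 = 0.5637; after-tax cost = 8.5% × (1 − 26%) = 6.2900%.
WACC = 0.4363 × 10.7635% + 0.5637 × 6.2900% = 8.2416%.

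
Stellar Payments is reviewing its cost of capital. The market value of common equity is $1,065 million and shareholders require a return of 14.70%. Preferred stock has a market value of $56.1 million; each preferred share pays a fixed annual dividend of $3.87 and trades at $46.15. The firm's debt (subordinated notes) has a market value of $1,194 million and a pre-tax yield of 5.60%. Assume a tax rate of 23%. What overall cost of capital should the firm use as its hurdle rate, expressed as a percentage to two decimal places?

9.19%

Cost of preferred: Rp = 3.87 / 46.15 = 8.3857%.
Total capital V = 1065 + 56.1 + 1194 = 2315.1.
Equity: weight = 1065/2315.1 = 0.4600; cost = 14.7%.
Preferred: weight = 56.1/2315.1 = 0.0242; cost = 8.3857%.
Subordinated notes: weight = 1194/2315.1 = 0.5157; after-tax cost = 5.6% × (1 − 23%) = 4.3120%.
WACC = 0.4600 × 14.7000% + 0.0242 × 8.3857% + 0.5157 × 4.3120% = 9.1894%.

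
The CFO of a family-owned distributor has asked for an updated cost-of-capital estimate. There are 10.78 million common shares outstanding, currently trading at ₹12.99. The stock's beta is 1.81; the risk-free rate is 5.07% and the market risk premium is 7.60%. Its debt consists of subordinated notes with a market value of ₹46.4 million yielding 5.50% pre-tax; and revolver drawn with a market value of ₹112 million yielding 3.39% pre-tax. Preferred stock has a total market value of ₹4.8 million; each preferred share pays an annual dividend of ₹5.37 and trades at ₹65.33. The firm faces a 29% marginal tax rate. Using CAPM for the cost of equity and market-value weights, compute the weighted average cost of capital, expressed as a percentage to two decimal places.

Cost of equity via CAPM: Re = 5.07% + 1.81 × 7.6% = 18.8260%.
Cost of preferred: Rp = 5.37 / 65.33 = 8.2198%.
Market value of equity E = 12.99 × 10.78m = 140.0322m.
Total capital V = 140.0322 + 4.8 + 46.4 + 112 = 303.2322.
Equity: weight = 140.0322/303.2322 = 0.4618; cost = 18.826%.
Preferred: weight = 4.8/303.2322 = 0.0158; cost = 8.2198%.
Subordinated notes: weight = 46.4/303.2322 = 0.1530; after-tax cost = 5.5% × (1 − 29%) = 3.9050%.
Revolver drawn: weight = 112/303.2322 = 0.3694; after-tax cost = 3.39% × (1 − 29%) = 2.4069%.
WACC = 0.4618 × 18.8260% + 0.0158 × 8.2198% + 0.1530 × 3.9050% + 0.3694 × 2.4069% = 10.3105%.

10.31%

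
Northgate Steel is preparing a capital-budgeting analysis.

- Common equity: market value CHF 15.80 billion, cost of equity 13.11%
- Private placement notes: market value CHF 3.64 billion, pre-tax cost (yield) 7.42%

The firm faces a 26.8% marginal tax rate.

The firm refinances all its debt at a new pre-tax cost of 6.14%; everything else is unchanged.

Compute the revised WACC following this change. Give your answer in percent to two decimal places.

After the change:
Total capital V = 15.8 + 3.64 = 19.44.
Equity: weight = 15.8/19.44 = 0.8128; cost = 13.11%.
Private placement notes: weight = 3.64/19.44 = 0.1872; after-tax cost = 6.14% × (1 − 26.8%) = 4.4945%.
WACC = 0.8128 × 13.1100% + 0.1872 × 4.4945% = 11.4968%.

11.50%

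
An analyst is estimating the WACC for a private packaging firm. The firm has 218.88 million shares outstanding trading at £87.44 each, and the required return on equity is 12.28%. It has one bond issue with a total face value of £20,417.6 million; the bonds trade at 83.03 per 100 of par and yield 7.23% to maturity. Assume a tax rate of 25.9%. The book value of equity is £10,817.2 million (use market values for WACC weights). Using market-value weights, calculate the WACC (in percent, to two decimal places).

9.03%

Market value of equity E = 87.44 × 218.88m = 19138.8672m. Market value of debt D = 20417.6m × 83.03/100 = 16952.73328m.
Total capital V = 19138.8672 + 16952.73328 = 36091.60048.
Equity: weight = 19138.8672/36091.60048 = 0.5303; cost = 12.28%.
Bonds outstanding: weight = 16952.73328/36091.60048 = 0.4697; after-tax cost = 7.23% × (1 − 25.9%) = 5.3574%.
WACC = 0.5303 × 12.2800% + 0.4697 × 5.3574% = 9.0284%.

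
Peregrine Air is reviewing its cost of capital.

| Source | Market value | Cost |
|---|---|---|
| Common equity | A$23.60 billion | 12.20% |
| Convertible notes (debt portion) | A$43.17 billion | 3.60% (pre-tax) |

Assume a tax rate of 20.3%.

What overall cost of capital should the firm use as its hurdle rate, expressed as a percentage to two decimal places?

6.17%

Total capital V = 23.6 + 43.17 = 66.77.
Equity: weight = 23.6/66.77 = 0.3535; cost = 12.2%.
Convertible notes (debt portion): weight = 43.17/66.77 = 0.6465; after-tax cost = 3.6% × (1 − 20.3%) = 2.8692%.
WACC = 0.3535 × 12.2000% + 0.6465 × 2.8692% = 6.1672%.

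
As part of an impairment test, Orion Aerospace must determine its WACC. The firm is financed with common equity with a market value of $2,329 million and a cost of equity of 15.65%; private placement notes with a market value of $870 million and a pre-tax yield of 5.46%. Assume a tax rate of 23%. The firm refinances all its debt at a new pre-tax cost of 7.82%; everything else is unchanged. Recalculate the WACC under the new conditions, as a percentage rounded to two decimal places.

13.03%

After the change:
Total capital V = 2329 + 870 = 3199.
Equity: weight = 2329/3199 = 0.7280; cost = 15.65%.
Private placement notes: weight = 870/3199 = 0.2720; after-tax cost = 7.82% × (1 − 23%) = 6.0214%.
WACC = 0.7280 × 15.6500% + 0.2720 × 6.0214% = 13.0314%.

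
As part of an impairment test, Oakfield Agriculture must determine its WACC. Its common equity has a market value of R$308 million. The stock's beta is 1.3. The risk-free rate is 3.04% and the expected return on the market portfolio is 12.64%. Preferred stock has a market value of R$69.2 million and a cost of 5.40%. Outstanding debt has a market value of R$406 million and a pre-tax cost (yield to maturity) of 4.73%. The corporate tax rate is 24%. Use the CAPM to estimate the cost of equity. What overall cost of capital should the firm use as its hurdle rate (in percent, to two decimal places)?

8.44%

Market risk premium = 12.64% − 3.04% = 9.6%.
Cost of equity via CAPM: Re = 3.04% + 1.3 × 9.6% = 15.5200%.
Total capital V = 308 + 69.2 + 406 = 783.2.
Equity: weight = 308/783.2 = 0.3933; cost = 15.52%.
Preferred: weight = 69.2/783.2 = 0.0884; cost = 5.4%.
Debt: weight = 406/783.2 = 0.5184; after-tax cost = 4.73% × (1 − 24%) = 3.5948%.
WACC = 0.3933 × 15.5200% + 0.0884 × 5.4000% + 0.5184 × 3.5948% = 8.4440%.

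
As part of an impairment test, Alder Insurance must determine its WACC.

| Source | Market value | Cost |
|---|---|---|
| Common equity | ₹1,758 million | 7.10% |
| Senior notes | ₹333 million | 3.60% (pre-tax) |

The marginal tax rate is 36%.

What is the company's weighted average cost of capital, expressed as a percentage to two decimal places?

Total capital V = 1758 + 333 = 2091.
Equity: weight = 1758/2091 = 0.8407; cost = 7.1%.
Senior notes: weight = 333/2091 = 0.1593; after-tax cost = 3.6% × (1 − 36%) = 2.3040%.
WACC = 0.8407 × 7.1000% + 0.1593 × 2.3040% = 6.3362%.

6.34%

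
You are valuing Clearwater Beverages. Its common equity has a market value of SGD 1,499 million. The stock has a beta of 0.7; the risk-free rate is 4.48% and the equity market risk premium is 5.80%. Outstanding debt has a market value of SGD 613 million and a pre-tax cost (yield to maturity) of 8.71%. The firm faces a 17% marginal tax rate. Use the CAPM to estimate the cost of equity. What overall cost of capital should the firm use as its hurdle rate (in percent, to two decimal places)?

8.16%

Cost of equity via CAPM: Re = 4.48% + 0.7 × 5.8% = 8.5400%.
Total capital V = 1499 + 613 = 2112.
Equity: weight = 1499/2112 = 0.7098; cost = 8.54%.
Debt: weight = 613/2112 = 0.2902; after-tax cost = 8.71% × (1 − 17%) = 7.2293%.
WACC = 0.7098 × 8.5400% + 0.2902 × 7.2293% = 8.1596%.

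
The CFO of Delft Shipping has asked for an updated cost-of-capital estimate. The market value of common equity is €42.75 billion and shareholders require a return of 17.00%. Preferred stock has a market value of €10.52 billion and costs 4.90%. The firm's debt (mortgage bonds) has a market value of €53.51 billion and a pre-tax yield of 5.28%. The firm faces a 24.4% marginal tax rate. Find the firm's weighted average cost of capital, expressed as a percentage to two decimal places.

9.29%

Total capital V = 42.75 + 10.52 + 53.51 = 106.78.
Equity: weight = 42.75/106.78 = 0.4004; cost = 17%.
Preferred: weight = 10.52/106.78 = 0.0985; cost = 4.9%.
Mortgage bonds: weight = 53.51/106.78 = 0.5011; after-tax cost = 5.28% × (1 − 24.4%) = 3.9917%.
WACC = 0.4004 × 17.0000% + 0.0985 × 4.9000% + 0.5011 × 3.9917% = 9.2891%.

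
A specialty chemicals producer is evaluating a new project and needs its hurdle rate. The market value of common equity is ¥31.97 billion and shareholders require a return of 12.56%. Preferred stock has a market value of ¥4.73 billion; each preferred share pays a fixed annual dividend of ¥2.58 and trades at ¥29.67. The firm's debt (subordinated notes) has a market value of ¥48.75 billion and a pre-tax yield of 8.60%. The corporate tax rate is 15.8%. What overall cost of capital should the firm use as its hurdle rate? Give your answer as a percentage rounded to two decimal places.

Cost of preferred: Rp = 2.58 / 29.67 = 8.6957%.
Total capital V = 31.97 + 4.73 + 48.75 = 85.45.
Equity: weight = 31.97/85.45 = 0.3741; cost = 12.56%.
Preferred: weight = 4.73/85.45 = 0.0554; cost = 8.6957%.
Subordinated notes: weight = 48.75/85.45 = 0.5705; after-tax cost = 8.6% × (1 − 15.8%) = 7.2412%.
WACC = 0.3741 × 12.5600% + 0.0554 × 8.6957% + 0.5705 × 7.2412% = 9.3117%.

9.31%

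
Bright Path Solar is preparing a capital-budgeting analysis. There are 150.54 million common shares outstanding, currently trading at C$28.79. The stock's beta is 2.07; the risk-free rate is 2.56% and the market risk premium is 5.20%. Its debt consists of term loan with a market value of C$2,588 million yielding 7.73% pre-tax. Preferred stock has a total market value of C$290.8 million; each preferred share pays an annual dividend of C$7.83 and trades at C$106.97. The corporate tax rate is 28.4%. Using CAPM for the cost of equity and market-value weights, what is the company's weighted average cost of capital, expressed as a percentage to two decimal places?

10.29%

Cost of equity via CAPM: Re = 2.56% + 2.07 × 5.2% = 13.3240%.
Cost of preferred: Rp = 7.83 / 106.97 = 7.3198%.
Market value of equity E = 28.79 × 150.54m = 4334.0466m.
Total capital V = 4334.0466 + 290.8 + 2588 = 7212.8466.
Equity: weight = 4334.0466/7212.8466 = 0.6009; cost = 13.324%.
Preferred: weight = 290.8/7212.8466 = 0.0403; cost = 7.3198%.
Term loan: weight = 2588/7212.8466 = 0.3588; after-tax cost = 7.73% × (1 − 28.4%) = 5.5347%.
WACC = 0.6009 × 13.3240% + 0.0403 × 7.3198% + 0.3588 × 5.5347% = 10.2871%.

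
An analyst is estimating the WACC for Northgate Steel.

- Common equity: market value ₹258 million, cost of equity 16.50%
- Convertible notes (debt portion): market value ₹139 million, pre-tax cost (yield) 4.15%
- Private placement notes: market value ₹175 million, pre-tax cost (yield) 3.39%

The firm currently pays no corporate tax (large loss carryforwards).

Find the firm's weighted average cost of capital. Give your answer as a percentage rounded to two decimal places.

Total capital V = 258 + 139 + 175 = 572.
Equity: weight = 258/572 = 0.4510; cost = 16.5%.
Convertible notes (debt portion): weight = 139/572 = 0.2430; after-tax cost = 4.15% × (1 − 0%) = 4.1500%.
Private placement notes: weight = 175/572 = 0.3059; after-tax cost = 3.39% × (1 − 0%) = 3.3900%.
WACC = 0.4510 × 16.5000% + 0.2430 × 4.1500% + 0.3059 × 3.3900% = 9.4879%.

9.49%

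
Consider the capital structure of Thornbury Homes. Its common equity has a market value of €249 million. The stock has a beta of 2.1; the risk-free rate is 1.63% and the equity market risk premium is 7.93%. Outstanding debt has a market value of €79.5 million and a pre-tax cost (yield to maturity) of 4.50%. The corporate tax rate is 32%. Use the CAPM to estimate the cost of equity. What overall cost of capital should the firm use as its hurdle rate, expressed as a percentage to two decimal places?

14.60%

Cost of equity via CAPM: Re = 1.63% + 2.1 × 7.93% = 18.2830%.
Total capital V = 249 + 79.5 = 328.5.
Equity: weight = 249/328.5 = 0.7580; cost = 18.283%.
Debt: weight = 79.5/328.5 = 0.2420; after-tax cost = 4.5% × (1 − 32%) = 3.0600%.
WACC = 0.7580 × 18.2830% + 0.2420 × 3.0600% = 14.5989%.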